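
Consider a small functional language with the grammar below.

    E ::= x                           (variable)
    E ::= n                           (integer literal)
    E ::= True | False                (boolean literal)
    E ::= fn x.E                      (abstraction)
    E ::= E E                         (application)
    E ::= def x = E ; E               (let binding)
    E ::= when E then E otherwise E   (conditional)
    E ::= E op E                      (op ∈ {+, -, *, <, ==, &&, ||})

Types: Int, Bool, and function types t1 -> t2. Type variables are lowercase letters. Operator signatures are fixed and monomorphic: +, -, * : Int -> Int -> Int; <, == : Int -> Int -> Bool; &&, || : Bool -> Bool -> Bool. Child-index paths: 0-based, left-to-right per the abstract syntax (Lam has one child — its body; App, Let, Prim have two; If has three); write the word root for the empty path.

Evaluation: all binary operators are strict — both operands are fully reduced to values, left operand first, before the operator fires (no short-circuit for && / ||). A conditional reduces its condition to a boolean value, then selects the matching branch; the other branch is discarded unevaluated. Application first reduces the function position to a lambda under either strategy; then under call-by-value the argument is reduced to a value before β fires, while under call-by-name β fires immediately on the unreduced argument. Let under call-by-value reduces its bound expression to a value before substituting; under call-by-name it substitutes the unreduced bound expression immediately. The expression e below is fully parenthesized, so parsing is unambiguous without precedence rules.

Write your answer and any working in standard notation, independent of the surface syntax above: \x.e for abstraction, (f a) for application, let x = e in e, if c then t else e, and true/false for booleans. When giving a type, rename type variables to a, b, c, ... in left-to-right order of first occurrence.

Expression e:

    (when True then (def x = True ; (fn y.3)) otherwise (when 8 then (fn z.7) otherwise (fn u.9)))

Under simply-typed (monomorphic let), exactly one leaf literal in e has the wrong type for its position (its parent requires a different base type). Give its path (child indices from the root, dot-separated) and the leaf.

Derivation:
  unify Bool ~ Bool
let x : Bool
\y._ : a -> Int
  unify Int ~ Bool
  FAIL: mismatch Int ~ Bool

Answer: 2.0 : 8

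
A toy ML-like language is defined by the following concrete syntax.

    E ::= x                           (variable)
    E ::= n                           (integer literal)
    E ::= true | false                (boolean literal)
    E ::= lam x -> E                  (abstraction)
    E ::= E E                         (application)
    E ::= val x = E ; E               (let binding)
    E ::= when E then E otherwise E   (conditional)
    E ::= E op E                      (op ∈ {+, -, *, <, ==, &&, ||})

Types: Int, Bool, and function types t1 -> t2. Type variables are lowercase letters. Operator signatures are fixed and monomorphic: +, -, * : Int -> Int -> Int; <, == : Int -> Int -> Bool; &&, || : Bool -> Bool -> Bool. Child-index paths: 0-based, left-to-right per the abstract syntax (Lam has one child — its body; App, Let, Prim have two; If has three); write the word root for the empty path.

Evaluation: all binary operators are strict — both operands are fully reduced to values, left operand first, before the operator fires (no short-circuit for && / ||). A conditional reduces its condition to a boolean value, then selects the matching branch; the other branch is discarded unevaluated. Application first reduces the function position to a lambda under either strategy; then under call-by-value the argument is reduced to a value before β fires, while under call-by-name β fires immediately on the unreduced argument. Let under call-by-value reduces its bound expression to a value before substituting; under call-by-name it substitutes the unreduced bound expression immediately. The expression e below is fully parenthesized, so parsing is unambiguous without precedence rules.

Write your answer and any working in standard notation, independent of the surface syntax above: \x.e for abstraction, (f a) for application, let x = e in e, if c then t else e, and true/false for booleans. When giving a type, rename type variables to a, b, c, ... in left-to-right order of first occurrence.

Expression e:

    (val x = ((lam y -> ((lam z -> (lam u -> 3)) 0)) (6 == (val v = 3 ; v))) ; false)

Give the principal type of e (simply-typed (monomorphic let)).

Trace:
\u._ : c -> Int
\z._ : b -> c -> Int
  unify b -> c -> Int ~ Int -> d
  unify b ~ Int
  unify c -> Int ~ d
_ _ : c -> Int
\y._ : a -> c -> Int
  unify Int ~ Int
let v : Int
v : Int
  unify Int ~ Int
  unify a -> c -> Int ~ Bool -> e
  unify a ~ Bool
  unify c -> Int ~ e
_ _ : c -> Int
let x : c -> Int

Answer: Bool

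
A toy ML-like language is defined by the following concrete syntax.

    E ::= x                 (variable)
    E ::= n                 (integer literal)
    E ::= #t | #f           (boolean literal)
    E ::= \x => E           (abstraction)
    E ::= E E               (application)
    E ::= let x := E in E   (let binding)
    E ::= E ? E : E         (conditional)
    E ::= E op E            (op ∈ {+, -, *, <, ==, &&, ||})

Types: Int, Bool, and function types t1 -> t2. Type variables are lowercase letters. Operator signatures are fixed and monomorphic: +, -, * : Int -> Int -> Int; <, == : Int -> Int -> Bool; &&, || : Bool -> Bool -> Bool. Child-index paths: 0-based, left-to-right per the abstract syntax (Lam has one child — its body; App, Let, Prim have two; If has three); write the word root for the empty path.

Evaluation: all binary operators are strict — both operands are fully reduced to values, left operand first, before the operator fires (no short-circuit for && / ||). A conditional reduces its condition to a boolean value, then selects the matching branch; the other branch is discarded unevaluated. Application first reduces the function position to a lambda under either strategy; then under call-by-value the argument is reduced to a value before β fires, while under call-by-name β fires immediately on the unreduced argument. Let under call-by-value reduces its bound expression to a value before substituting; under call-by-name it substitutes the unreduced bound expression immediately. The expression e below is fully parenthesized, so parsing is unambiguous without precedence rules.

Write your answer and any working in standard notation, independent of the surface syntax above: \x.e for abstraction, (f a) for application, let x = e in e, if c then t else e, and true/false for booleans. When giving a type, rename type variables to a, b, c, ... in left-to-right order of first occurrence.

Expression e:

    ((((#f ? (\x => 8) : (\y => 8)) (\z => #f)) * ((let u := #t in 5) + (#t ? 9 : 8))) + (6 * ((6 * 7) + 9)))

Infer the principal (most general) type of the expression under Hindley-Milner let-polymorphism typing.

Answer: Int

Derivation:
  unify Bool ~ Bool
\x._ : a -> Int
\y._ : b -> Int
  unify a -> Int ~ b -> Int
  unify a ~ b
  unify Int ~ Int
\z._ : c -> Bool
  unify b -> Int ~ (c -> Bool) -> d
  unify b ~ c -> Bool
  unify Int ~ d
_ _ : Int
  unify Int ~ Int
let u : Bool
  unify Int ~ Int
  unify Bool ~ Bool
  unify Int ~ Int
  unify Int ~ Int
  unify Int ~ Int
  unify Int ~ Int
  unify Int ~ Int
  unify Int ~ Int
  unify Int ~ Int
  unify Int ~ Int
  unify Int ~ Int
  unify Int ~ Int
  unify Int ~ Int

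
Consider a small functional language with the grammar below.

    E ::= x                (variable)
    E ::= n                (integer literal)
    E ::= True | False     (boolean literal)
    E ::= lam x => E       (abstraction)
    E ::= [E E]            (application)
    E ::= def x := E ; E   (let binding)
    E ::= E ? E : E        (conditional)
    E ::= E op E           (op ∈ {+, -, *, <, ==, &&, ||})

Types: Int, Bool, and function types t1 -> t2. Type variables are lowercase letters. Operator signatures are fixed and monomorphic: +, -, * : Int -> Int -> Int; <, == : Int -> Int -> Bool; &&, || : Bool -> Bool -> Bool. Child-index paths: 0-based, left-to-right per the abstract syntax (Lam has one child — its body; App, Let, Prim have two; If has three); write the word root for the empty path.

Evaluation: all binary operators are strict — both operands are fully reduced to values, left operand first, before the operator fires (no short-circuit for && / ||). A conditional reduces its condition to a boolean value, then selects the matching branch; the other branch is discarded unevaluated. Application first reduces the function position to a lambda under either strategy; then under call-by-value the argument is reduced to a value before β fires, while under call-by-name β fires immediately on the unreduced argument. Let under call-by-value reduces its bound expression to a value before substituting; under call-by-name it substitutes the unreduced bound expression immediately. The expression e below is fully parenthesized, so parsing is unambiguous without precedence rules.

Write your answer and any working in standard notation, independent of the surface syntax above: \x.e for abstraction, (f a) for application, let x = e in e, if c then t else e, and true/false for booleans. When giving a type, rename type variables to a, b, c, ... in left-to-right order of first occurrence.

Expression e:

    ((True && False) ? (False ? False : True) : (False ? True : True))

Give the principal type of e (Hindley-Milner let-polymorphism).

Working:
  unify Bool ~ Bool
  unify Bool ~ Bool
  unify Bool ~ Bool
  unify Bool ~ Bool
  unify Bool ~ Bool
  unify Bool ~ Bool
  unify Bool ~ Bool
  unify Bool ~ Bool

Answer: Bool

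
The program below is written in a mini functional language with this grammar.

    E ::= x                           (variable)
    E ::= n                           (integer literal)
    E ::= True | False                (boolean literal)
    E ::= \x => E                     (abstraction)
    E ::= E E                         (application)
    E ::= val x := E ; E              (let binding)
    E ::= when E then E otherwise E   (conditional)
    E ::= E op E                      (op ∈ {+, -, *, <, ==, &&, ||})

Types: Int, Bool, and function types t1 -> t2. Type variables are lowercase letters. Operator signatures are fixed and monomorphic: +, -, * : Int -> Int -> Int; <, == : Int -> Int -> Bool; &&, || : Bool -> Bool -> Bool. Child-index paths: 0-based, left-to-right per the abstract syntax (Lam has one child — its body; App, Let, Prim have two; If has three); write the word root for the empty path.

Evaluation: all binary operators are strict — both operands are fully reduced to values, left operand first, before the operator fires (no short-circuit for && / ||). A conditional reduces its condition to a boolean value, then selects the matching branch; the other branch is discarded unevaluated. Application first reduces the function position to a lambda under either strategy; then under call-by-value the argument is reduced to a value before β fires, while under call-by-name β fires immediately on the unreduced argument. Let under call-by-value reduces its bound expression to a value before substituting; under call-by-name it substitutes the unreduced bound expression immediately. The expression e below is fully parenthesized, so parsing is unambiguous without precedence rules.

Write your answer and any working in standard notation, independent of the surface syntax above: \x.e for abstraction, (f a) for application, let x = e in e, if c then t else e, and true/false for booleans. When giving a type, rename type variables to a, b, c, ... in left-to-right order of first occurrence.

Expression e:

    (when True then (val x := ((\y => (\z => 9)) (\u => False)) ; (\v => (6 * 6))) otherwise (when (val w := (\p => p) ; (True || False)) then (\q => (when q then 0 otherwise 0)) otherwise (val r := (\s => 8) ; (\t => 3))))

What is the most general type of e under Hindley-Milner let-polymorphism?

Answer: Bool -> Int

Derivation:
  unify Bool ~ Bool
\z._ : b -> Int
\y._ : a -> b -> Int
\u._ : c -> Bool
  unify a -> b -> Int ~ (c -> Bool) -> d
  unify a ~ c -> Bool
  unify b -> Int ~ d
_ _ : b -> Int
let x : forall. b -> Int
  unify Int ~ Int
  unify Int ~ Int
\v._ : e -> Int
p : f
\p._ : f -> f
let w : forall. f -> f
  unify Bool ~ Bool
  unify Bool ~ Bool
  unify Bool ~ Bool
q : g
  unify g ~ Bool
  unify Int ~ Int
\q._ : Bool -> Int
\s._ : h -> Int
let r : forall. h -> Int
\t._ : i -> Int
  unify Bool -> Int ~ i -> Int
  unify Bool ~ i
  unify Int ~ Int
  unify e -> Int ~ Bool -> Int
  unify e ~ Bool
  unify Int ~ Int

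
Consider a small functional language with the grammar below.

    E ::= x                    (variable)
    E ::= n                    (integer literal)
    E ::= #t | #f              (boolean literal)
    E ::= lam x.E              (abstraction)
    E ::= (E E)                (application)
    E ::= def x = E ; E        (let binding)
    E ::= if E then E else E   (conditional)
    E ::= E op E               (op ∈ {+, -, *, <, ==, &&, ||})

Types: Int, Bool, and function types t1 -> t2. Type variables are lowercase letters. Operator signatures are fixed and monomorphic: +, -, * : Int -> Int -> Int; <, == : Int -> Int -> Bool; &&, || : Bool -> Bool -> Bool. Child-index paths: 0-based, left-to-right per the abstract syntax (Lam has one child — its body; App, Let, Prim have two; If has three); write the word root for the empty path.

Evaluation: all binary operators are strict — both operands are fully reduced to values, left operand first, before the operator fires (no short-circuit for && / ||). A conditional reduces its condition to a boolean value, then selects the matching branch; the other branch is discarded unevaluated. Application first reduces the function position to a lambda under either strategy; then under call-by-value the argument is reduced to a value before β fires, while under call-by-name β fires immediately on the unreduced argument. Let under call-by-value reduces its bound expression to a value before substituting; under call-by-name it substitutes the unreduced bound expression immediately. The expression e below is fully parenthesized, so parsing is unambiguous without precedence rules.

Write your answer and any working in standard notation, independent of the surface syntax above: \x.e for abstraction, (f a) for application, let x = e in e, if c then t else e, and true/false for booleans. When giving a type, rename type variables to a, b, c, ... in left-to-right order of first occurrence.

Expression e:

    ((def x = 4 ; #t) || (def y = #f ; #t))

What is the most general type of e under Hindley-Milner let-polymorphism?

Trace:
let x : Int
  unify Bool ~ Bool
let y : Bool
  unify Bool ~ Bool

Answer: Bool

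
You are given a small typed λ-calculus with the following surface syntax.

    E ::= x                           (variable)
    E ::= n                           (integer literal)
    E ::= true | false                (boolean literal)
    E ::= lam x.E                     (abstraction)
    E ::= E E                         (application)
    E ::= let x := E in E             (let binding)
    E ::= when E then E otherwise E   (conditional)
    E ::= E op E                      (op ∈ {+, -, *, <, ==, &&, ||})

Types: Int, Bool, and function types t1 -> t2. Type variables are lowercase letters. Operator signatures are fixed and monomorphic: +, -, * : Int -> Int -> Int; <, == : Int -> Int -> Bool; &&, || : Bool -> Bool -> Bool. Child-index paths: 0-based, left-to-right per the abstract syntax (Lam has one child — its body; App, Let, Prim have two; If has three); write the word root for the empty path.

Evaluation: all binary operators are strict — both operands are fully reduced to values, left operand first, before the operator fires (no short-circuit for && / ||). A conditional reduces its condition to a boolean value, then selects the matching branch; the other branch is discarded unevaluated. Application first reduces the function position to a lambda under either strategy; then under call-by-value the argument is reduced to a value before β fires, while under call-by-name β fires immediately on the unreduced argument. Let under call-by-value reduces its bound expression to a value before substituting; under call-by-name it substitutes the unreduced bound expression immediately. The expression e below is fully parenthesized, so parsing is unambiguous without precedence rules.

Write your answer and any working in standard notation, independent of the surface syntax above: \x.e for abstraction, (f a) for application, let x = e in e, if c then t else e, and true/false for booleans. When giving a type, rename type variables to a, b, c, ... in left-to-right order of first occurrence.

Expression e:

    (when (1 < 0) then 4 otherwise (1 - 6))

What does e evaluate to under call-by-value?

Answer: -5

Working:
step 0: (if (1 < 0) then 4 else (1 - 6))
step 1: [delta@0] (if false then 4 else (1 - 6))
step 2: [if@root] (1 - 6)
step 3: [delta@root] -5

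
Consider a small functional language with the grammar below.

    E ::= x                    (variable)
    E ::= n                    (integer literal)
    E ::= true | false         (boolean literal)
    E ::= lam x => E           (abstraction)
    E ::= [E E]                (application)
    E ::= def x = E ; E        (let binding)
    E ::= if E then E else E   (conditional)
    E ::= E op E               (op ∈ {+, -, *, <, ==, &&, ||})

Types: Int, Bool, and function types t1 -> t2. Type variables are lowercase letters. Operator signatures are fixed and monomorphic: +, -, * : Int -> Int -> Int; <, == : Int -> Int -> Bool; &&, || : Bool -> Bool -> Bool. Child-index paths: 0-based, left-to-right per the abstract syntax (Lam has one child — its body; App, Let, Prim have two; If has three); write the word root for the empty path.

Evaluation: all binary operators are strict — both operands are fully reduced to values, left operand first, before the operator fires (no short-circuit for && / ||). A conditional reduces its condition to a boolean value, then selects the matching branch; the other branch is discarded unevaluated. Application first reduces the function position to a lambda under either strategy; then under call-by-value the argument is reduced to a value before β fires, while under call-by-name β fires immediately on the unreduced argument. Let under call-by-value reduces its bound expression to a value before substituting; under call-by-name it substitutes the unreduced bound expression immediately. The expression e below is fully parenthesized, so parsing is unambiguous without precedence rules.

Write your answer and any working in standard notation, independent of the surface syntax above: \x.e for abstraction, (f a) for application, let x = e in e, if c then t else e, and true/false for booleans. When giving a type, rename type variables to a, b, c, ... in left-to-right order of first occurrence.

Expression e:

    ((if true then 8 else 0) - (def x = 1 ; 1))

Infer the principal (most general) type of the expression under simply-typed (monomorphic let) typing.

Answer: Int

Trace:
  unify Bool ~ Bool
  unify Int ~ Int
  unify Int ~ Int
let x : Int
  unify Int ~ Int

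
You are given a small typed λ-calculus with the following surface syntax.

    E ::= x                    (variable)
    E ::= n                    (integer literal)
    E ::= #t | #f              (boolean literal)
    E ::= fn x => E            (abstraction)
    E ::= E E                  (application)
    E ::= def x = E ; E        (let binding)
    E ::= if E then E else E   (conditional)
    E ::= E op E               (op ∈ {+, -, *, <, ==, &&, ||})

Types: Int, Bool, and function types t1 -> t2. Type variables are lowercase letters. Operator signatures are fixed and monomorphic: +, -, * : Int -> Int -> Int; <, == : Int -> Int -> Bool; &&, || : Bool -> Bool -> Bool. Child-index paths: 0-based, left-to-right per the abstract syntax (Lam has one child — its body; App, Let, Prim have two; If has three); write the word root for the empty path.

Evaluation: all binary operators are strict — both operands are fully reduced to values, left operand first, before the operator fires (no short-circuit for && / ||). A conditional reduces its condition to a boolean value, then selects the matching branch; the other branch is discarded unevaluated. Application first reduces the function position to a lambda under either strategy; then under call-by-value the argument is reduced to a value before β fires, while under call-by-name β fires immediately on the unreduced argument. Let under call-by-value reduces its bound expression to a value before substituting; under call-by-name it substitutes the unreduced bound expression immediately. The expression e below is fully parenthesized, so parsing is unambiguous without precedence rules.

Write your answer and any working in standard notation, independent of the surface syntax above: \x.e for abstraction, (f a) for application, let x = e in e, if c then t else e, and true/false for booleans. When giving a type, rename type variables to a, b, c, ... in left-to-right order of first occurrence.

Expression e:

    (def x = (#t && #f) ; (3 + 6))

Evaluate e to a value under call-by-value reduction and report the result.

Answer: 9

Trace:
step 0: (let x = (true && false) in (3 + 6))
step 1: [delta@0] (let x = false in (3 + 6))
step 2: [let@root] (3 + 6)
step 3: [delta@root] 9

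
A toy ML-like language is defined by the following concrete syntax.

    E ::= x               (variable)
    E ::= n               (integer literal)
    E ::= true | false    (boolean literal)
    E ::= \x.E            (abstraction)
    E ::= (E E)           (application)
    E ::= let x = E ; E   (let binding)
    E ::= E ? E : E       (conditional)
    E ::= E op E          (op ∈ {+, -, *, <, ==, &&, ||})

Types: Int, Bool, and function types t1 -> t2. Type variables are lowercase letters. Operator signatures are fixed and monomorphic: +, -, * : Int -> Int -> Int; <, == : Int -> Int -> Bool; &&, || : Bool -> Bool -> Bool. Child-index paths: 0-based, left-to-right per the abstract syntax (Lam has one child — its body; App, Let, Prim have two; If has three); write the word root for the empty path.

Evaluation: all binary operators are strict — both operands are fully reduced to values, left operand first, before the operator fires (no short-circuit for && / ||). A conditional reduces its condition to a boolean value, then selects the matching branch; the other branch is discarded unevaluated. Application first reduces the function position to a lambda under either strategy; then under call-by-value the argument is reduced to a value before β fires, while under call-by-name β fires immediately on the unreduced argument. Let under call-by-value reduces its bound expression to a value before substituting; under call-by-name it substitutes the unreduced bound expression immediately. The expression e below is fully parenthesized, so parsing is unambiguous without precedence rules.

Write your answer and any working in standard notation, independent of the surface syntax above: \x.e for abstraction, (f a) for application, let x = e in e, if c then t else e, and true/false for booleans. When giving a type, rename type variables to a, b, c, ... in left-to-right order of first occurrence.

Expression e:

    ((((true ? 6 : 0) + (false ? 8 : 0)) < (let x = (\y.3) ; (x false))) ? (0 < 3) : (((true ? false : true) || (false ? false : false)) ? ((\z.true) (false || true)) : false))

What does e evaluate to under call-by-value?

Answer: false

Working:
step 0: (if (((if true then 6 else 0) + (if false then 8 else 0)) < (let x = (\y.3) in (x false))) then (0 < 3) else (if ((if true then false else true) || (if false then false else false)) then ((\z.true) (false || true)) else false))
step 1: [if@0.0.0] (if ((6 + (if false then 8 else 0)) < (let x = (\y.3) in (x false))) then (0 < 3) else (if ((if true then false else true) || (if false then false else false)) then ((\z.true) (false || true)) else false))
step 2: [if@0.0.1] (if ((6 + 0) < (let x = (\y.3) in (x false))) then (0 < 3) else (if ((if true then false else true) || (if false then false else false)) then ((\z.true) (false || true)) else false))
step 3: [delta@0.0] (if (6 < (let x = (\y.3) in (x false))) then (0 < 3) else (if ((if true then false else true) || (if false then false else false)) then ((\z.true) (false || true)) else false))
step 4: [let@0.1] (if (6 < ((\y.3) false)) then (0 < 3) else (if ((if true then false else true) || (if false then false else false)) then ((\z.true) (false || true)) else false))
step 5: [beta@0.1] (if (6 < 3) then (0 < 3) else (if ((if true then false else true) || (if false then false else false)) then ((\z.true) (false || true)) else false))
step 6: [delta@0] (if false then (0 < 3) else (if ((if true then false else true) || (if false then false else false)) then ((\z.true) (false || true)) else false))
step 7: [if@root] (if ((if true then false else true) || (if false then false else false)) then ((\z.true) (false || true)) else false)
step 8: [if@0.0] (if (false || (if false then false else false)) then ((\z.true) (false || true)) else false)
step 9: [if@0.1] (if (false || false) then ((\z.true) (false || true)) else false)
step 10: [delta@0] (if false then ((\z.true) (false || true)) else false)
step 11: [if@root] false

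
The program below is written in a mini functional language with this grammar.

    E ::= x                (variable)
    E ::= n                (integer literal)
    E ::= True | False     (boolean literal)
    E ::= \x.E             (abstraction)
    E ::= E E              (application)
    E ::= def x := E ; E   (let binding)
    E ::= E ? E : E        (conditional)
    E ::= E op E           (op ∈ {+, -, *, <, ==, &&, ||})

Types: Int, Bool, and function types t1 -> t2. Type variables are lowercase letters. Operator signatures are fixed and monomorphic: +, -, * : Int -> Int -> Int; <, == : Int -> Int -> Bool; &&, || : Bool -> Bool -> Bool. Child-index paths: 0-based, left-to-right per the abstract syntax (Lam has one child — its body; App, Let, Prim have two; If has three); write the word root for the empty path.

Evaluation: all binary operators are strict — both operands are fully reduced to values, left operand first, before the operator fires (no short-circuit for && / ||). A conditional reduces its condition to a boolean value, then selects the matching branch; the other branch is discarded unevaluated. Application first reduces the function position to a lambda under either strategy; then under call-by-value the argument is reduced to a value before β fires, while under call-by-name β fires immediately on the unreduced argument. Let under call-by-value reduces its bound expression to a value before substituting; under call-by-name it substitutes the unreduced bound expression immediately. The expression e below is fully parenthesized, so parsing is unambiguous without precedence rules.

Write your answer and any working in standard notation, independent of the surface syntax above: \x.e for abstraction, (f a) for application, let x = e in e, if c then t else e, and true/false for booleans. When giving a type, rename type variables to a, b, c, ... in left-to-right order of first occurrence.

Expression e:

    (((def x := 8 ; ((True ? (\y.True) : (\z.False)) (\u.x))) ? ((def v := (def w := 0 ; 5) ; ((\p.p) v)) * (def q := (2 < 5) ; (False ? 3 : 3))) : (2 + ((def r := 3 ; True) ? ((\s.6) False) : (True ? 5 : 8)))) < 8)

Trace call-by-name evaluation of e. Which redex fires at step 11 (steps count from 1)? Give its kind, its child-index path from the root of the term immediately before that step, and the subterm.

Trace:
step 0: ((if (let x = 8 in ((if true then (\y.true) else (\z.false)) (\u.x))) then ((let v = (let w = 0 in 5) in ((\p.p) v)) * (let q = (2 < 5) in (if false then 3 else 3))) else (2 + (if (let r = 3 in true) then ((\s.6) false) else (if true then 5 else 8)))) < 8)
step 1: [let@0.0] ((if ((if true then (\y.true) else (\z.false)) (\u.8)) then ((let v = (let w = 0 in 5) in ((\p.p) v)) * (let q = (2 < 5) in (if false then 3 else 3))) else (2 + (if (let r = 3 in true) then ((\s.6) false) else (if true then 5 else 8)))) < 8)
step 2: [if@0.0.0] ((if ((\y.true) (\u.8)) then ((let v = (let w = 0 in 5) in ((\p.p) v)) * (let q = (2 < 5) in (if false then 3 else 3))) else (2 + (if (let r = 3 in true) then ((\s.6) false) else (if true then 5 else 8)))) < 8)
step 3: [beta@0.0] ((if true then ((let v = (let w = 0 in 5) in ((\p.p) v)) * (let q = (2 < 5) in (if false then 3 else 3))) else (2 + (if (let r = 3 in true) then ((\s.6) false) else (if true then 5 else 8)))) < 8)
step 4: [if@0] (((let v = (let w = 0 in 5) in ((\p.p) v)) * (let q = (2 < 5) in (if false then 3 else 3))) < 8)
step 5: [let@0.0] ((((\p.p) (let w = 0 in 5)) * (let q = (2 < 5) in (if false then 3 else 3))) < 8)
step 6: [beta@0.0] (((let w = 0 in 5) * (let q = (2 < 5) in (if false then 3 else 3))) < 8)
step 7: [let@0.0] ((5 * (let q = (2 < 5) in (if false then 3 else 3))) < 8)
step 8: [let@0.1] ((5 * (if false then 3 else 3)) < 8)
step 9: [if@0.1] ((5 * 3) < 8)
step 10: [delta@0] (15 < 8)
step 11: [delta@root] false

Answer: delta at root : (15 < 8)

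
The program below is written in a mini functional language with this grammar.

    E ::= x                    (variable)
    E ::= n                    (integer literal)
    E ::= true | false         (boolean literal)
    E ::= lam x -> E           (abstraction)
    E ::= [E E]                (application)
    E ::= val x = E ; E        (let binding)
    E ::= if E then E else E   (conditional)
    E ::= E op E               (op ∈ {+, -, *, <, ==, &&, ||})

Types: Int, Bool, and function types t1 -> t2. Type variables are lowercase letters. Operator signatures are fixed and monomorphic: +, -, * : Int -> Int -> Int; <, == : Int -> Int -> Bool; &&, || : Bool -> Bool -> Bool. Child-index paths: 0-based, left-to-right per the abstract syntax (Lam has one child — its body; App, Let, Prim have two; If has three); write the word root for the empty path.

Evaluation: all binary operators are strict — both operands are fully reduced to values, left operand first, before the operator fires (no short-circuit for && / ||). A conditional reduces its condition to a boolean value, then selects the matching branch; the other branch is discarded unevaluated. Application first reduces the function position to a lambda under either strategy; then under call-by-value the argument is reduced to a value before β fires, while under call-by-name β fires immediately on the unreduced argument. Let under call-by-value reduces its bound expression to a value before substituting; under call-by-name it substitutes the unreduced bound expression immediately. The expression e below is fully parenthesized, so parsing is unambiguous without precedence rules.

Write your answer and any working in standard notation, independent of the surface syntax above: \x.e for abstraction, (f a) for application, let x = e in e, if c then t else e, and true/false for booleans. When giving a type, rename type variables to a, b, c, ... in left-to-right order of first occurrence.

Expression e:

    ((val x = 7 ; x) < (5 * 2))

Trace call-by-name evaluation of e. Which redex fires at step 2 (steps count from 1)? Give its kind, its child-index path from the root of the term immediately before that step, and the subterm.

Trace:
step 0: ((let x = 7 in x) < (5 * 2))
step 1: [let@0] (7 < (5 * 2))
step 2: [delta@1] (7 < 10)

Answer: delta at 1 : (5 * 2)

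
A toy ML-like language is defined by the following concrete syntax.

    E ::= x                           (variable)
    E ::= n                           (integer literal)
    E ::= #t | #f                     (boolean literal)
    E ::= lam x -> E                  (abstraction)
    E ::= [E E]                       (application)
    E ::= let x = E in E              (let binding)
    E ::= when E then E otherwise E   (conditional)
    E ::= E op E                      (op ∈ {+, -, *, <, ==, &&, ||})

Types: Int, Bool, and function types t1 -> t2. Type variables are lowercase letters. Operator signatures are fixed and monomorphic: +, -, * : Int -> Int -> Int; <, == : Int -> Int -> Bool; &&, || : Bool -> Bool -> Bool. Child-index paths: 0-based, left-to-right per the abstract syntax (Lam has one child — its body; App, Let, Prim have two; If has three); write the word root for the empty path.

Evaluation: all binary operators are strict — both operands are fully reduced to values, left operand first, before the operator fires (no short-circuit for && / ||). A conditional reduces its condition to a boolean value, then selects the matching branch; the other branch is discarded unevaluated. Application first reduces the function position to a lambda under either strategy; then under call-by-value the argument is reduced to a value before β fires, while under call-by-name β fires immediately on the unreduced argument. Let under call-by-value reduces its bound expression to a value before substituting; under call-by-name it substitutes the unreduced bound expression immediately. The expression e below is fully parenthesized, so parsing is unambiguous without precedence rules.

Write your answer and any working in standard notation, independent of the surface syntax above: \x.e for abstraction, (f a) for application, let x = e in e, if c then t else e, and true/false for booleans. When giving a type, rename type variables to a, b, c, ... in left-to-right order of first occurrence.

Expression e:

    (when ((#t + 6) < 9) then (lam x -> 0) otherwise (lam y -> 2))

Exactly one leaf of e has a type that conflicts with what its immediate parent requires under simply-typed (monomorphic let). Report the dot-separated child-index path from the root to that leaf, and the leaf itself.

Answer: 0.0.0 : true

Working:
  unify Bool ~ Int
  FAIL: mismatch Bool ~ Int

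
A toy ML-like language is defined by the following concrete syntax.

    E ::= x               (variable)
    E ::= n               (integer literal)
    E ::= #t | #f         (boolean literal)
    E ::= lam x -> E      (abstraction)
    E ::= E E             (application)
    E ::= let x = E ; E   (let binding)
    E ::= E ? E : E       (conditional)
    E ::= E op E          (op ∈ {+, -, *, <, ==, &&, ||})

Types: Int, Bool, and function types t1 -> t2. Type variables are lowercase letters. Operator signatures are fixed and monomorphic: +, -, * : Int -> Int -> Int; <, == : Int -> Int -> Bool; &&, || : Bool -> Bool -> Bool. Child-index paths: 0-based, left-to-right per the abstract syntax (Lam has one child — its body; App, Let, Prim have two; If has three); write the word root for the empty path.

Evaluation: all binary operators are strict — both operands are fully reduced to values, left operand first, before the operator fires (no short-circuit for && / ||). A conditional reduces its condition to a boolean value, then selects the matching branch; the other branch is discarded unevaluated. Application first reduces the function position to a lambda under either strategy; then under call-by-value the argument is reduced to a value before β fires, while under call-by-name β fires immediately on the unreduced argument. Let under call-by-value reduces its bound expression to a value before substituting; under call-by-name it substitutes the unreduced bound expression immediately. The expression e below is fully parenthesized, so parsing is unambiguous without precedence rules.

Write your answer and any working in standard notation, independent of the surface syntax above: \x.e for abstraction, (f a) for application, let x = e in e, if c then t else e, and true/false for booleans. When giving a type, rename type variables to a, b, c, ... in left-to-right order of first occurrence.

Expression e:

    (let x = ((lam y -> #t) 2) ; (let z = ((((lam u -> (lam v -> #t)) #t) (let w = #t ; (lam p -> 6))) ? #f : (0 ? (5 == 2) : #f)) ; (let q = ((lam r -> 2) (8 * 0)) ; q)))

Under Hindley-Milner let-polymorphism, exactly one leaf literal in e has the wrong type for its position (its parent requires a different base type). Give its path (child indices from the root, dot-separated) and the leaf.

Working:
\y._ : a -> Bool
  unify a -> Bool ~ Int -> b
  unify a ~ Int
  unify Bool ~ b
_ _ : Bool
let x : Bool
\v._ : d -> Bool
\u._ : c -> d -> Bool
  unify c -> d -> Bool ~ Bool -> e
  unify c ~ Bool
  unify d -> Bool ~ e
_ _ : d -> Bool
let w : Bool
\p._ : f -> Int
  unify d -> Bool ~ (f -> Int) -> g
  unify d ~ f -> Int
  unify Bool ~ g
_ _ : Bool
  unify Bool ~ Bool
  unify Int ~ Bool
  FAIL: mismatch Int ~ Bool

Answer: 1.0.2.0 : 0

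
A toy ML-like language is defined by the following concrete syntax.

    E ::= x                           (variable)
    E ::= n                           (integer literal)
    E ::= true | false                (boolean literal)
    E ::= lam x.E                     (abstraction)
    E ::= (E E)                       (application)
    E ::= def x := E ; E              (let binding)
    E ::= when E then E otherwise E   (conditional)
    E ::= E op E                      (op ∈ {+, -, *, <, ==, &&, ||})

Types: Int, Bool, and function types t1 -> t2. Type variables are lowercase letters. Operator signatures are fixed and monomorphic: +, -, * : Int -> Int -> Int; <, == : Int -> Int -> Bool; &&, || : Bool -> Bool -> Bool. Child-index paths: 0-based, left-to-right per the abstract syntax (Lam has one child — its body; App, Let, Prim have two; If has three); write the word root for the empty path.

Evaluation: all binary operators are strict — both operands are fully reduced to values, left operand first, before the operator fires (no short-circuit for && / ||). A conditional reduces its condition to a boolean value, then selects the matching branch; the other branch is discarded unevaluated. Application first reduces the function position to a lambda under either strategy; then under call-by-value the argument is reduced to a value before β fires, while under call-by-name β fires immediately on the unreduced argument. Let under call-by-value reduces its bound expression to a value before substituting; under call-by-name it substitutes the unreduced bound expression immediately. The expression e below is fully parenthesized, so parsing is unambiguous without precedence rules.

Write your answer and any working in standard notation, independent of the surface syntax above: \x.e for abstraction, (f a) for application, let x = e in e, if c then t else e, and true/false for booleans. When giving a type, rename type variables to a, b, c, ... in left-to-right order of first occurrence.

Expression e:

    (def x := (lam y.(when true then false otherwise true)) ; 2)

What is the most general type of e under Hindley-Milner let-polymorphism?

Working:
  unify Bool ~ Bool
  unify Bool ~ Bool
\y._ : a -> Bool
let x : forall. a -> Bool

Answer: Int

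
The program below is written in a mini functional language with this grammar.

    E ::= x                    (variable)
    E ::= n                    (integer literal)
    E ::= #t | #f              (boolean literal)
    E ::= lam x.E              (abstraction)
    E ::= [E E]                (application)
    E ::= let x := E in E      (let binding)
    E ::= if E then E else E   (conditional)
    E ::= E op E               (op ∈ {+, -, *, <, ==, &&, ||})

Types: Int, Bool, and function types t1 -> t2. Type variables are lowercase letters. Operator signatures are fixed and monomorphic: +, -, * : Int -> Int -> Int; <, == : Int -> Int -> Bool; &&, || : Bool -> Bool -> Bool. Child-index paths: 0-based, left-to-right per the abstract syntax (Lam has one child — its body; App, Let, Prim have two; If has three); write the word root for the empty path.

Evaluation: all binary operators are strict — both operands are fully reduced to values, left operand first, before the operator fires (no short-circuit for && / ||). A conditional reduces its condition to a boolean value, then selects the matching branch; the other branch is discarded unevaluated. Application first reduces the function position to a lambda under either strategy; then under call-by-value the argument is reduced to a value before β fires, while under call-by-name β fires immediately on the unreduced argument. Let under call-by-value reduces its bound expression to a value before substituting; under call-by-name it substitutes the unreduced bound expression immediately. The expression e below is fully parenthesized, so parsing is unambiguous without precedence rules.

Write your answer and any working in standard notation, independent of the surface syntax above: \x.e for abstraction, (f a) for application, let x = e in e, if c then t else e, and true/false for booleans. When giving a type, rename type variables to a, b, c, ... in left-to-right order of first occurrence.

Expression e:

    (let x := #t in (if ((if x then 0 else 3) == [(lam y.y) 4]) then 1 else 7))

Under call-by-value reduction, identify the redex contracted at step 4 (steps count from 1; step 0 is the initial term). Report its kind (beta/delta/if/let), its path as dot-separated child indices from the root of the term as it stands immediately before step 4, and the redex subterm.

Derivation:
step 0: (let x = true in (if ((if x then 0 else 3) == ((\y.y) 4)) then 1 else 7))
step 1: [let@root] (if ((if true then 0 else 3) == ((\y.y) 4)) then 1 else 7)
step 2: [if@0.0] (if (0 == ((\y.y) 4)) then 1 else 7)
step 3: [beta@0.1] (if (0 == 4) then 1 else 7)
step 4: [delta@0] (if false then 1 else 7)

Answer: delta at 0 : (0 == 4)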